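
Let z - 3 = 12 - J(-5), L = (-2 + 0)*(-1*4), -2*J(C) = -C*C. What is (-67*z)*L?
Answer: -1340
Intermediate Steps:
J(C) = C²/2 (J(C) = -(-1)*C*C/2 = -(-1)*C²/2 = C²/2)
L = 8 (L = -2*(-4) = 8)
z = 5/2 (z = 3 + (12 - (-5)²/2) = 3 + (12 - 25/2) = 3 - ½ = 5/2 ≈ 2.5000)
(-67*z)*L = -67*5/2*8 = -335/2*8 = -1340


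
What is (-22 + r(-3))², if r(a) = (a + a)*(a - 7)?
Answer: 1444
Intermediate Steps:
r(a) = 2*a*(-7 + a) (r(a) = (2*a)*(-7 + a) = 2*a*(-7 + a))
(-22 + r(-3))² = (-22 + 2*(-3)*(-7 - 3))² = (-22 + 2*(-3)*(-10))² = (-22 + 60)² = 38² = 1444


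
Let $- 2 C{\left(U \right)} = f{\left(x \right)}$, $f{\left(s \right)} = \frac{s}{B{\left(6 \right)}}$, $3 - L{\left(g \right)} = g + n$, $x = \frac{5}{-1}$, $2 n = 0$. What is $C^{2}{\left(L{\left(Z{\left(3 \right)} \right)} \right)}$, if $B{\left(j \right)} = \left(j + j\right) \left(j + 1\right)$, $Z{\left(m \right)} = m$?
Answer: $\frac{25}{28224} \approx 0.00088577$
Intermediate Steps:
$n = 0$ ($n = \frac{1}{2} \cdot 0 = 0$)
$B{\left(j \right)} = 2 j \left(1 + j\right)$
$x = -5$ ($x = 5 \left(-1\right) = -5$)
$L{\left(g \right)} = 3 - g$ ($L{\left(g \right)} = 3 - \left(g + 0\right) = 3 - g$)
$f{\left(s \right)} = \frac{s}{84}$ ($f{\left(s \right)} = \frac{s}{2 \cdot 6 \left(1 + 6\right)} = \frac{s}{2 \cdot 6 \cdot 7} = \frac{s}{84}$)
$C{\left(U \right)} = \frac{5}{168}$ ($C{\left(U \right)} = - \frac{\frac{1}{84} \left(-5\right)}{2} = \left(- \frac{1}{2}\right) \left(- \frac{5}{84}\right) = \frac{5}{168}$)
$C^{2}{\left(L{\left(Z{\left(3 \right)} \right)} \right)} = \left(\frac{5}{168}\right)^{2} = \frac{25}{28224}$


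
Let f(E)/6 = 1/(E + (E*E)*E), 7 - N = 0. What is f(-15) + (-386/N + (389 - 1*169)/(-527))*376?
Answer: -43542130969/2084285 ≈ -20891.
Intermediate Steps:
N = 7 (N = 7 - 1*0 = 7 + 0 = 7)
f(E) = 6/(E + E**3) (f(E) = 6/(E + (E*E)*E) = 6/(E + E**2*E) = 6/(E + E**3))
f(-15) + (-386/N + (389 - 1*169)/(-527))*376 = 6/(-15 + (-15)**3) + (-386/7 + (389 - 1*169)/(-527))*376 = 6/(-15 - 3375) + (-386*1/7 + (389 - 169)*(-1/527))*376 = 6/(-3390) + (-386/7 + 220*(-1/527))*376 = 6*(-1/3390) + (-386/7 - 220/527)*376 = -1/565 - 204962/3689*376 = -1/565 - 77065712/3689 = -43542130969/2084285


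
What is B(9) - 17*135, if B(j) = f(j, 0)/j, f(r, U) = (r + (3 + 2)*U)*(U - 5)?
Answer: -2300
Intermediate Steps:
f(r, U) = (-5 + U)*(r + 5*U) (f(r, U) = (r + 5*U)*(-5 + U) = (-5 + U)*(r + 5*U))
B(j) = -5 (B(j) = (-25*0 - 5*j + 5*0**2 + 0*j)/j = (0 - 5*j + 5*0 + 0)/j = (0 - 5*j + 0 + 0)/j = (-5*j)/j = -5)
B(9) - 17*135 = -5 - 17*135 = -5 - 2295 = -2300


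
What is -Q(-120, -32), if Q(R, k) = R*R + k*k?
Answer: -15424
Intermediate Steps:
Q(R, k) = R**2 + k**2
-Q(-120, -32) = -((-120)**2 + (-32)**2) = -(14400 + 1024) = -1*15424 = -15424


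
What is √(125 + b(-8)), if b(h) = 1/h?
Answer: 3*√222/4 ≈ 11.175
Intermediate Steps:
√(125 + b(-8)) = √(125 + 1/(-8)) = √(125 - ⅛) = √(999/8) = 3*√222/4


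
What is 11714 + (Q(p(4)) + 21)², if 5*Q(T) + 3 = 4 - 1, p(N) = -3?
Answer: 12155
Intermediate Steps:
Q(T) = 0 (Q(T) = -⅗ + (4 - 1)/5 = -⅗ + (⅕)*3 = -⅗ + ⅗ = 0)
11714 + (Q(p(4)) + 21)² = 11714 + (0 + 21)² = 11714 + 21² = 11714 + 441 = 12155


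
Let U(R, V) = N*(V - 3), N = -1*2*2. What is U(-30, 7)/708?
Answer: -4/177 ≈ -0.022599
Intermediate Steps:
N = -4 (N = -2*2 = -4)
U(R, V) = 12 - 4*V (U(R, V) = -4*(V - 3) = -4*(-3 + V) = 12 - 4*V)
U(-30, 7)/708 = (12 - 4*7)/708 = (12 - 28)*(1/708) = -16*1/708 = -4/177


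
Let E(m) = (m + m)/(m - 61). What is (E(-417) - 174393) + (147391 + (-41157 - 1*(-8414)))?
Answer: -14278638/239 ≈ -59743.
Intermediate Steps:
E(m) = 2*m/(-61 + m) (E(m) = (2*m)/(-61 + m) = 2*m/(-61 + m))
(E(-417) - 174393) + (147391 + (-41157 - 1*(-8414))) = (2*(-417)/(-61 - 417) - 174393) + (147391 + (-41157 - 1*(-8414))) = (2*(-417)/(-478) - 174393) + (147391 + (-41157 + 8414)) = (2*(-417)*(-1/478) - 174393) + (147391 - 32743) = (417/239 - 174393) + 114648 = -41679510/239 + 114648 = -14278638/239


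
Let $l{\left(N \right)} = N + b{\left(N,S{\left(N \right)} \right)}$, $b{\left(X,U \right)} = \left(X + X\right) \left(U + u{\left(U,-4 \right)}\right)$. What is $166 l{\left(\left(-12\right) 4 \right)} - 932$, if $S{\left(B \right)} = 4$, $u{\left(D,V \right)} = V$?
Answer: $-8900$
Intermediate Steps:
$b{\left(X,U \right)} = 2 X \left(-4 + U\right)$ ($b{\left(X,U \right)} = \left(X + X\right) \left(U - 4\right) = 2 X \left(-4 + U\right)$)
$l{\left(N \right)} = N$ ($l{\left(N \right)} = N + 2 N \left(-4 + 4\right) = N + 2 N 0 = N + 0 = N$)
$166 l{\left(\left(-12\right) 4 \right)} - 932 = 166 \left(\left(-12\right) 4\right) - 932 = 166 \left(-48\right) - 932 = -7968 - 932 = -8900$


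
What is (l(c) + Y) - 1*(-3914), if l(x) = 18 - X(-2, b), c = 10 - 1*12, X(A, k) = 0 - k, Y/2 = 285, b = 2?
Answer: 4504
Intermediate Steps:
Y = 570 (Y = 2*285 = 570)
X(A, k) = -k
c = -2 (c = 10 - 12 = -2)
l(x) = 20 (l(x) = 18 - (-1)*2 = 18 - 1*(-2) = 18 + 2 = 20)
(l(c) + Y) - 1*(-3914) = (20 + 570) - 1*(-3914) = 590 + 3914 = 4504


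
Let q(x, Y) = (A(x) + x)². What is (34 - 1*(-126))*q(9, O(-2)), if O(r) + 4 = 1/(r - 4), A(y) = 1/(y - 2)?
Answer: 655360/49 ≈ 13375.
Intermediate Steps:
A(y) = 1/(-2 + y)
O(r) = -4 + 1/(-4 + r) (O(r) = -4 + 1/(r - 4) = -4 + 1/(-4 + r))
q(x, Y) = (x + 1/(-2 + x))² (q(x, Y) = (1/(-2 + x) + x)² = (x + 1/(-2 + x))²)
(34 - 1*(-126))*q(9, O(-2)) = (34 - 1*(-126))*(9 + 1/(-2 + 9))² = (34 + 126)*(9 + 1/7)² = 160*(9 + ⅐)² = 160*(64/7)² = 160*(4096/49) = 655360/49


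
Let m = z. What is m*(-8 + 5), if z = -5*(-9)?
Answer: -135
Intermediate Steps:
z = 45
m = 45
m*(-8 + 5) = 45*(-8 + 5) = 45*(-3) = -135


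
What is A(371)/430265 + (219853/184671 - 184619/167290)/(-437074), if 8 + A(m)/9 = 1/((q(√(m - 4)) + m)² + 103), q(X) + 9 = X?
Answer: -75672033616030065640061269/451672343606032428038745546180 - 1629*√367/1839765768253765 ≈ -0.00016754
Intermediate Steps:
q(X) = -9 + X
A(m) = -72 + 9/(103 + (-9 + m + √(-4 + m))²) (A(m) = -72 + 9/(((-9 + √(m - 4)) + m)² + 103) = -72 + 9/(((-9 + √(-4 + m)) + m)² + 103) = -72 + 9/((-9 + m + √(-4 + m))² + 103) = -72 + 9/(103 + (-9 + m + √(-4 + m))²))
A(371)/430265 + (219853/184671 - 184619/167290)/(-437074) = (9*(-823 - 8*(-9 + 371 + √(-4 + 371))²)/(103 + (-9 + 371 + √(-4 + 371))²))/430265 + (219853/184671 - 184619/167290)/(-437074) = (9*(-823 - 8*(-9 + 371 + √367)²)/(103 + (-9 + 371 + √367)²))*(1/430265) + (219853*(1/184671) - 184619*1/167290)*(-1/437074) = (9*(-823 - 8*(362 + √367)²)/(103 + (362 + √367)²))*(1/430265) + (219853/184671 - 184619/167290)*(-1/437074) = 9*(-823 - 8*(362 + √367)²)/(430265*(103 + (362 + √367)²)) + (2685433021/30893611590)*(-1/437074) = 9*(-823 - 8*(362 + √367)²)/(430265*(103 + (362 + √367)²)) - 2685433021/13502794392087660 = -2685433021/13502794392087660 + 9*(-823 - 8*(362 + √367)²)/(430265*(103 + (362 + √367)²))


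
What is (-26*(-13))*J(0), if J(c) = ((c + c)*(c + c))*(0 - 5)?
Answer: 0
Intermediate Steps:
J(c) = -20*c² (J(c) = ((2*c)*(2*c))*(-5) = (4*c²)*(-5) = -20*c²)
(-26*(-13))*J(0) = (-26*(-13))*(-20*0²) = 338*(-20*0) = 338*0 = 0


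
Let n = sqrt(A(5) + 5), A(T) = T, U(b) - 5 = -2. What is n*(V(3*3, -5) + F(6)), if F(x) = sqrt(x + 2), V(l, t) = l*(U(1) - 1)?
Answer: 2*sqrt(10)*(9 + sqrt(2)) ≈ 65.865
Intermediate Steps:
U(b) = 3 (U(b) = 5 - 2 = 3)
V(l, t) = 2*l (V(l, t) = l*(3 - 1) = l*2 = 2*l)
F(x) = sqrt(2 + x)
n = sqrt(10) (n = sqrt(5 + 5) = sqrt(10) ≈ 3.1623)
n*(V(3*3, -5) + F(6)) = sqrt(10)*(2*(3*3) + sqrt(2 + 6)) = sqrt(10)*(2*9 + sqrt(8)) = sqrt(10)*(18 + 2*sqrt(2))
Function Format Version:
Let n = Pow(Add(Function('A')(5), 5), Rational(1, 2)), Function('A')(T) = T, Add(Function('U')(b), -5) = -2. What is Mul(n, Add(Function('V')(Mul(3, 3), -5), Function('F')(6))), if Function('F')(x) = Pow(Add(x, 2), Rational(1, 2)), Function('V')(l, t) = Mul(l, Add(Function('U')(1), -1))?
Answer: Mul(2, Pow(10, Rational(1, 2)), Add(9, Pow(2, Rational(1, 2)))) ≈ 65.865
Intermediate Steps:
Function('U')(b) = 3 (Function('U')(b) = Add(5, -2) = 3)
Function('V')(l, t) = Mul(2, l) (Function('V')(l, t) = Mul(l, Add(3, -1)) = Mul(l, 2) = Mul(2, l))
Function('F')(x) = Pow(Add(2, x), Rational(1, 2))
n = Pow(10, Rational(1, 2)) (n = Pow(Add(5, 5), Rational(1, 2)) = Pow(10, Rational(1, 2)) ≈ 3.1623)
Mul(n, Add(Function('V')(Mul(3, 3), -5), Function('F')(6))) = Mul(Pow(10, Rational(1, 2)), Add(Mul(2, Mul(3, 3)), Pow(Add(2, 6), Rational(1, 2)))) = Mul(Pow(10, Rational(1, 2)), Add(Mul(2, 9), Pow(8, Rational(1, 2)))) = Mul(Pow(10, Rational(1, 2)), Add(18, Mul(2, Pow(2, Rational(1, 2)))))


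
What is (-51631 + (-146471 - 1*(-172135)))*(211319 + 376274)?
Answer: -15258027431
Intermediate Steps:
(-51631 + (-146471 - 1*(-172135)))*(211319 + 376274) = (-51631 + (-146471 + 172135))*587593 = (-51631 + 25664)*587593 = -25967*587593 = -15258027431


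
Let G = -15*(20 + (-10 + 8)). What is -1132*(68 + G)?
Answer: 228664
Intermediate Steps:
G = -270 (G = -15*(20 - 2) = -15*18 = -270)
-1132*(68 + G) = -1132*(68 - 270) = -1132*(-202) = 228664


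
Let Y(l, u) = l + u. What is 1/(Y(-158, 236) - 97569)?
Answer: -1/97491 ≈ -1.0257e-5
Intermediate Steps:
1/(Y(-158, 236) - 97569) = 1/((-158 + 236) - 97569) = 1/(78 - 97569) = 1/(-97491) = -1/97491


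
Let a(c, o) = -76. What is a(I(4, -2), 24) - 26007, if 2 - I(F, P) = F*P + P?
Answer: -26083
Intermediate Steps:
I(F, P) = 2 - P - F*P (I(F, P) = 2 - (F*P + P) = 2 - (P + F*P) = 2 + (-P - F*P) = 2 - P - F*P)
a(I(4, -2), 24) - 26007 = -76 - 26007 = -26083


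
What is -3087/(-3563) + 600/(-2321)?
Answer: 718161/1181389 ≈ 0.60790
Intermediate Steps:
-3087/(-3563) + 600/(-2321) = -3087*(-1/3563) + 600*(-1/2321) = 441/509 - 600/2321 = 718161/1181389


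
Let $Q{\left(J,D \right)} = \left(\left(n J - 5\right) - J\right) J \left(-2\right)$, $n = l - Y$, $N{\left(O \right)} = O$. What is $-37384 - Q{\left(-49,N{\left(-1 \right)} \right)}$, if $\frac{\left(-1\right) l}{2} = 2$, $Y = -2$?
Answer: $-51300$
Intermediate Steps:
$l = -4$ ($l = \left(-2\right) 2 = -4$)
$n = -2$ ($n = -4 - -2 = -4 + 2 = -2$)
$Q{\left(J,D \right)} = - 2 J \left(-5 - 3 J\right)$ ($Q{\left(J,D \right)} = \left(\left(- 2 J - 5\right) - J\right) J \left(-2\right) = \left(\left(-5 - 2 J\right) - J\right) J \left(-2\right) = \left(-5 - 3 J\right) J \left(-2\right) = J \left(-5 - 3 J\right) \left(-2\right) = - 2 J \left(-5 - 3 J\right)$)
$-37384 - Q{\left(-49,N{\left(-1 \right)} \right)} = -37384 - 2 \left(-49\right) \left(5 + 3 \left(-49\right)\right) = -37384 - 2 \left(-49\right) \left(5 - 147\right) = -37384 - 2 \left(-49\right) \left(-142\right) = -37384 - 13916 = -51300$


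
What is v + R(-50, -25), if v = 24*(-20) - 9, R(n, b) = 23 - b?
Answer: -441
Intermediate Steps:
v = -489 (v = -480 - 9 = -489)
v + R(-50, -25) = -489 + (23 - 1*(-25)) = -489 + (23 + 25) = -489 + 48 = -441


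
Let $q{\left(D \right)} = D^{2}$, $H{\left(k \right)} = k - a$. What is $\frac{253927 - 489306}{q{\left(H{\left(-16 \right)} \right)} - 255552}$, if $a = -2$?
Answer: $\frac{235379}{255356} \approx 0.92177$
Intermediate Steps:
$H{\left(k \right)} = 2 + k$ ($H{\left(k \right)} = k - -2 = k + 2 = 2 + k$)
$\frac{253927 - 489306}{q{\left(H{\left(-16 \right)} \right)} - 255552} = \frac{253927 - 489306}{\left(2 - 16\right)^{2} - 255552} = - \frac{235379}{\left(-14\right)^{2} - 255552} = - \frac{235379}{196 - 255552} = - \frac{235379}{-255356} = \left(-235379\right) \left(- \frac{1}{255356}\right) = \frac{235379}{255356}$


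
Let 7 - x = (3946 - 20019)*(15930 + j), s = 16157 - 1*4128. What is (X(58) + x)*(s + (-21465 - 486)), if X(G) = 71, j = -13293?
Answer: -420539792838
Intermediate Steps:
s = 12029 (s = 16157 - 4128 = 12029)
x = 42384508 (x = 7 - (3946 - 20019)*(15930 - 13293) = 7 - (-16073)*2637 = 7 - 1*(-42384501) = 7 + 42384501 = 42384508)
(X(58) + x)*(s + (-21465 - 486)) = (71 + 42384508)*(12029 + (-21465 - 486)) = 42384579*(12029 - 21951) = 42384579*(-9922) = -420539792838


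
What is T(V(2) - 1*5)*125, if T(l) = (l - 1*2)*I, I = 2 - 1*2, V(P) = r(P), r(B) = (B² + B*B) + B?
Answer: 0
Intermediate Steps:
r(B) = B + 2*B² (r(B) = (B² + B²) + B = 2*B² + B = B + 2*B²)
V(P) = P*(1 + 2*P)
I = 0 (I = 2 - 2 = 0)
T(l) = 0 (T(l) = (l - 1*2)*0 = (l - 2)*0 = (-2 + l)*0 = 0)
T(V(2) - 1*5)*125 = 0*125 = 0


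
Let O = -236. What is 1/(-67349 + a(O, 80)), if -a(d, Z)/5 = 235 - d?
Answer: -1/69704 ≈ -1.4346e-5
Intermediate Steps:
a(d, Z) = -1175 + 5*d (a(d, Z) = -5*(235 - d) = -1175 + 5*d)
1/(-67349 + a(O, 80)) = 1/(-67349 + (-1175 + 5*(-236))) = 1/(-67349 + (-1175 - 1180)) = 1/(-67349 - 2355) = 1/(-69704) = -1/69704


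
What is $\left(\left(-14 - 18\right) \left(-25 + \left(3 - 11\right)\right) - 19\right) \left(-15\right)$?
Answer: $-15555$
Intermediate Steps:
$\left(\left(-14 - 18\right) \left(-25 + \left(3 - 11\right)\right) - 19\right) \left(-15\right) = \left(- 32 \left(-25 + \left(3 - 11\right)\right) - 19\right) \left(-15\right) = \left(- 32 \left(-25 - 8\right) - 19\right) \left(-15\right) = \left(\left(-32\right) \left(-33\right) - 19\right) \left(-15\right) = \left(1056 - 19\right) \left(-15\right) = 1037 \left(-15\right) = -15555$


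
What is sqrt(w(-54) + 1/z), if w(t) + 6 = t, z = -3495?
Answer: I*sqrt(732904995)/3495 ≈ 7.746*I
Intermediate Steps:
w(t) = -6 + t
sqrt(w(-54) + 1/z) = sqrt((-6 - 54) + 1/(-3495)) = sqrt(-60 - 1/3495) = sqrt(-209701/3495) = I*sqrt(732904995)/3495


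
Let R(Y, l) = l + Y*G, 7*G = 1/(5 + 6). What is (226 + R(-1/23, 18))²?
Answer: 186730287129/3136441 ≈ 59536.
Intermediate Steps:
G = 1/77 (G = 1/(7*(5 + 6)) = (⅐)/11 = (⅐)*(1/11) = 1/77 ≈ 0.012987)
R(Y, l) = l + Y/77 (R(Y, l) = l + Y*(1/77) = l + Y/77)
(226 + R(-1/23, 18))² = (226 + (18 + (-1/23)/77))² = (226 + (18 + (-1*1/23)/77))² = (226 + (18 + (1/77)*(-1/23)))² = (226 + (18 - 1/1771))² = (226 + 31877/1771)² = (432123/1771)² = 186730287129/3136441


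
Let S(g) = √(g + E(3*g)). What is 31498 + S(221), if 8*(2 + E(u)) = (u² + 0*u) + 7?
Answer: 31498 + √55166 ≈ 31733.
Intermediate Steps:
E(u) = -9/8 + u²/8 (E(u) = -2 + ((u² + 0*u) + 7)/8 = -2 + ((u² + 0) + 7)/8 = -2 + (u² + 7)/8 = -2 + (7 + u²)/8 = -2 + (7/8 + u²/8) = -9/8 + u²/8)
S(g) = √(-9/8 + g + 9*g²/8) (S(g) = √(g + (-9/8 + (3*g)²/8)) = √(g + (-9/8 + (9*g²)/8)) = √(g + (-9/8 + 9*g²/8)) = √(-9/8 + g + 9*g²/8))
31498 + S(221) = 31498 + √(-18 + 16*221 + 18*221²)/4 = 31498 + √(-18 + 3536 + 18*48841)/4 = 31498 + √(-18 + 3536 + 879138)/4 = 31498 + √882656/4 = 31498 + (4*√55166)/4 = 31498 + √55166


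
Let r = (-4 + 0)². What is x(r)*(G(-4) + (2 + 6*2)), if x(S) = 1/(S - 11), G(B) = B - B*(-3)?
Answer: -⅖ ≈ -0.40000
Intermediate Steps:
G(B) = 4*B (G(B) = B - (-3)*B = B + 3*B = 4*B)
r = 16 (r = (-4)² = 16)
x(S) = 1/(-11 + S)
x(r)*(G(-4) + (2 + 6*2)) = (4*(-4) + (2 + 6*2))/(-11 + 16) = (-16 + (2 + 12))/5 = (-16 + 14)/5 = (⅕)*(-2) = -⅖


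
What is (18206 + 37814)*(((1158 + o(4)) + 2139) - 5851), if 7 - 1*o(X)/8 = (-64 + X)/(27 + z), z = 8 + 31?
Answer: -1534835960/11 ≈ -1.3953e+8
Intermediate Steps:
z = 39
o(X) = 2104/33 - 4*X/33 (o(X) = 56 - 8*(-64 + X)/(27 + 39) = 56 - 8*(-64 + X)/66 = 56 - 8*(-32/33 + X/66) = 56 + (256/33 - 4*X/33) = 2104/33 - 4*X/33)
(18206 + 37814)*(((1158 + o(4)) + 2139) - 5851) = (18206 + 37814)*(((1158 + (2104/33 - 4/33*4)) + 2139) - 5851) = 56020*(((1158 + (2104/33 - 16/33)) + 2139) - 5851) = 56020*(((1158 + 696/11) + 2139) - 5851) = 56020*((13434/11 + 2139) - 5851) = 56020*(36963/11 - 5851) = 56020*(-27398/11) = -1534835960/11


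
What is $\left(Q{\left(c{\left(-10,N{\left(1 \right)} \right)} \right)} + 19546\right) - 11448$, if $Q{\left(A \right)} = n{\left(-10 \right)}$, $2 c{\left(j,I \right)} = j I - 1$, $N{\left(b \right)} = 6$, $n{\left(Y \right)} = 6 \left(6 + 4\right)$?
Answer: $8158$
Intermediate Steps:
$n{\left(Y \right)} = 60$ ($n{\left(Y \right)} = 6 \cdot 10 = 60$)
$c{\left(j,I \right)} = - \frac{1}{2} + \frac{I j}{2}$ ($c{\left(j,I \right)} = \frac{j I - 1}{2} = \frac{I j - 1}{2} = \frac{-1 + I j}{2} = - \frac{1}{2} + \frac{I j}{2}$)
$Q{\left(A \right)} = 60$
$\left(Q{\left(c{\left(-10,N{\left(1 \right)} \right)} \right)} + 19546\right) - 11448 = \left(60 + 19546\right) - 11448 = 19606 - 11448 = 8158$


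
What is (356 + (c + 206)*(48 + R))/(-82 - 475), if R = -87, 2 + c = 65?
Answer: 10135/557 ≈ 18.196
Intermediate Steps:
c = 63 (c = -2 + 65 = 63)
(356 + (c + 206)*(48 + R))/(-82 - 475) = (356 + (63 + 206)*(48 - 87))/(-82 - 475) = (356 + 269*(-39))/(-557) = (356 - 10491)*(-1/557) = -10135*(-1/557) = 10135/557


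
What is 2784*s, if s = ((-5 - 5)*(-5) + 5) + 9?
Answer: 178176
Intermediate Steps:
s = 64 (s = (-10*(-5) + 5) + 9 = (50 + 5) + 9 = 55 + 9 = 64)
2784*s = 2784*64 = 178176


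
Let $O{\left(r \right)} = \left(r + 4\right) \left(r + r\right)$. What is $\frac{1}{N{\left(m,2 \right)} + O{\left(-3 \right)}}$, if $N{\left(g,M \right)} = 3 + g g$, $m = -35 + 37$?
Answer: $1$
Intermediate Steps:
$O{\left(r \right)} = 2 r \left(4 + r\right)$ ($O{\left(r \right)} = \left(4 + r\right) 2 r = 2 r \left(4 + r\right)$)
$m = 2$
$N{\left(g,M \right)} = 3 + g^{2}$
$\frac{1}{N{\left(m,2 \right)} + O{\left(-3 \right)}} = \frac{1}{\left(3 + 2^{2}\right) + 2 \left(-3\right) \left(4 - 3\right)} = \frac{1}{\left(3 + 4\right) + 2 \left(-3\right) 1} = \frac{1}{7 - 6} = 1^{-1} = 1$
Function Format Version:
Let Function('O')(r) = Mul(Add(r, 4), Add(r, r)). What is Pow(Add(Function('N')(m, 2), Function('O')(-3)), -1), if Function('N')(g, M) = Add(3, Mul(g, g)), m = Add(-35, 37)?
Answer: 1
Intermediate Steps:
Function('O')(r) = Mul(2, r, Add(4, r)) (Function('O')(r) = Mul(Add(4, r), Mul(2, r)) = Mul(2, r, Add(4, r)))
m = 2
Function('N')(g, M) = Add(3, Pow(g, 2))
Pow(Add(Function('N')(m, 2), Function('O')(-3)), -1) = Pow(Add(Add(3, Pow(2, 2)), Mul(2, -3, Add(4, -3))), -1) = Pow(Add(Add(3, 4), Mul(2, -3, 1)), -1) = Pow(Add(7, -6), -1) = Pow(1, -1) = 1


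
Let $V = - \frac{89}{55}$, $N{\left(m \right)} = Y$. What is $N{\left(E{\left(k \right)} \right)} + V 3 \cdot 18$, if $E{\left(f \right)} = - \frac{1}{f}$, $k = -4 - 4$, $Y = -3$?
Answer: $- \frac{4971}{55} \approx -90.382$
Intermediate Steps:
$k = -8$
$N{\left(m \right)} = -3$
$V = - \frac{89}{55}$ ($V = \left(-89\right) \frac{1}{55} = - \frac{89}{55} \approx -1.6182$)
$N{\left(E{\left(k \right)} \right)} + V 3 \cdot 18 = -3 - \frac{89 \cdot 3 \cdot 18}{55} = -3 - \frac{4806}{55} = - \frac{4971}{55}$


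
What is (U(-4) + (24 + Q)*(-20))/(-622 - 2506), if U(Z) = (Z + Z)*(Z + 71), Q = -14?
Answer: 4/17 ≈ 0.23529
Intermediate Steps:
U(Z) = 2*Z*(71 + Z) (U(Z) = (2*Z)*(71 + Z) = 2*Z*(71 + Z))
(U(-4) + (24 + Q)*(-20))/(-622 - 2506) = (2*(-4)*(71 - 4) + (24 - 14)*(-20))/(-622 - 2506) = (2*(-4)*67 + 10*(-20))/(-3128) = (-536 - 200)*(-1/3128) = -736*(-1/3128) = 4/17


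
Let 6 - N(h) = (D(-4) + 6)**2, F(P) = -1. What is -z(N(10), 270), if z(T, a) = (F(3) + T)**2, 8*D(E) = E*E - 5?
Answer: -9991921/4096 ≈ -2439.4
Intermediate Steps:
D(E) = -5/8 + E**2/8 (D(E) = (E*E - 5)/8 = (E**2 - 5)/8 = (-5 + E**2)/8 = -5/8 + E**2/8)
N(h) = -3097/64 (N(h) = 6 - ((-5/8 + (1/8)*(-4)**2) + 6)**2 = 6 - ((-5/8 + (1/8)*16) + 6)**2 = 6 - ((-5/8 + 2) + 6)**2 = 6 - (11/8 + 6)**2 = 6 - (59/8)**2 = 6 - 1*3481/64 = 6 - 3481/64 = -3097/64)
z(T, a) = (-1 + T)**2
-z(N(10), 270) = -(-1 - 3097/64)**2 = -(-3161/64)**2 = -1*9991921/4096 = -9991921/4096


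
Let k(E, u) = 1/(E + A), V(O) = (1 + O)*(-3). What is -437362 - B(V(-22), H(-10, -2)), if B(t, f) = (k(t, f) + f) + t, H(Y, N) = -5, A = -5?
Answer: -25370361/58 ≈ -4.3742e+5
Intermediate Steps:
V(O) = -3 - 3*O
k(E, u) = 1/(-5 + E) (k(E, u) = 1/(E - 5) = 1/(-5 + E))
B(t, f) = f + t + 1/(-5 + t) (B(t, f) = (1/(-5 + t) + f) + t = (f + 1/(-5 + t)) + t = f + t + 1/(-5 + t))
-437362 - B(V(-22), H(-10, -2)) = -437362 - (1 + (-5 + (-3 - 3*(-22)))*(-5 + (-3 - 3*(-22))))/(-5 + (-3 - 3*(-22))) = -437362 - (1 + (-5 + (-3 + 66))*(-5 + (-3 + 66)))/(-5 + (-3 + 66)) = -437362 - (1 + (-5 + 63)*(-5 + 63))/(-5 + 63) = -437362 - (1 + 58*58)/58 = -437362 - (1 + 3364)/58 = -437362 - 3365/58 = -25370361/58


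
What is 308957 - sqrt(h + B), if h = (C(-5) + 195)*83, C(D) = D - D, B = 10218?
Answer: 308957 - sqrt(26403) ≈ 3.0879e+5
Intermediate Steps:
C(D) = 0
h = 16185 (h = (0 + 195)*83 = 195*83 = 16185)
308957 - sqrt(h + B) = 308957 - sqrt(16185 + 10218) = 308957 - sqrt(26403)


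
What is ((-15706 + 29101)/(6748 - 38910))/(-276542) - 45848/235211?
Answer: -407775554474447/2092000458282644 ≈ -0.19492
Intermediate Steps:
((-15706 + 29101)/(6748 - 38910))/(-276542) - 45848/235211 = (13395/(-32162))*(-1/276542) - 45848*1/235211 = (13395*(-1/32162))*(-1/276542) - 45848/235211 = -13395/32162*(-1/276542) - 45848/235211 = 13395/8894143804 - 45848/235211 = -407775554474447/2092000458282644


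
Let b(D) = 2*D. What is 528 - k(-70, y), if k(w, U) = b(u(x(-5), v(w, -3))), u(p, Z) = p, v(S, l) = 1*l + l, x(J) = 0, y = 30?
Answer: 528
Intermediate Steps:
v(S, l) = 2*l (v(S, l) = l + l = 2*l)
k(w, U) = 0 (k(w, U) = 2*0 = 0)
528 - k(-70, y) = 528 - 1*0 = 528 + 0 = 528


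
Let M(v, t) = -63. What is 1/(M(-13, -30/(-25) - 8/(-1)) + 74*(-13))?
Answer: -1/1025 ≈ -0.00097561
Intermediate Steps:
1/(M(-13, -30/(-25) - 8/(-1)) + 74*(-13)) = 1/(-63 + 74*(-13)) = 1/(-63 - 962) = 1/(-1025) = -1/1025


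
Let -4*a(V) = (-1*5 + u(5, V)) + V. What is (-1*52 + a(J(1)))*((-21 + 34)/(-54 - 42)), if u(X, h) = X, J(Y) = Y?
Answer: 2717/384 ≈ 7.0755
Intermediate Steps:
a(V) = -V/4 (a(V) = -((-1*5 + 5) + V)/4 = -((-5 + 5) + V)/4 = -(0 + V)/4 = -V/4)
(-1*52 + a(J(1)))*((-21 + 34)/(-54 - 42)) = (-1*52 - ¼*1)*((-21 + 34)/(-54 - 42)) = (-52 - ¼)*(13/(-96)) = -2717*(-1)/(4*96) = -209/4*(-13/96) = 2717/384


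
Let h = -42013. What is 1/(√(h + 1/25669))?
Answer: -I*√192237938921/89869308 ≈ -0.0048787*I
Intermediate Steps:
1/(√(h + 1/25669)) = 1/(√(-42013 + 1/25669)) = 1/(√(-1078431696/25669)) = 1/(12*I*√192237938921/25669) = -I*√192237938921/89869308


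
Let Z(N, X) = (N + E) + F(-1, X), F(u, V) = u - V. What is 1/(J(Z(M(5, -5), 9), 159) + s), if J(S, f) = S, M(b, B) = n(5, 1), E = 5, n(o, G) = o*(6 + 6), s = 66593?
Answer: 1/66648 ≈ 1.5004e-5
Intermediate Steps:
n(o, G) = 12*o (n(o, G) = o*12 = 12*o)
M(b, B) = 60 (M(b, B) = 12*5 = 60)
Z(N, X) = 4 + N - X (Z(N, X) = (N + 5) + (-1 - X) = (5 + N) + (-1 - X) = 4 + N - X)
1/(J(Z(M(5, -5), 9), 159) + s) = 1/((4 + 60 - 1*9) + 66593) = 1/((4 + 60 - 9) + 66593) = 1/(55 + 66593) = 1/66648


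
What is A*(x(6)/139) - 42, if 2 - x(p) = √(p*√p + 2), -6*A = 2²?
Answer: -17518/417 + 2*√(2 + 6*√6)/417 ≈ -41.990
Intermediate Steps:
A = -⅔ (A = -⅙*2² = -⅙*4 = -⅔ ≈ -0.66667)
x(p) = 2 - √(2 + p^(3/2)) (x(p) = 2 - √(p*√p + 2) = 2 - √(p^(3/2) + 2) = 2 - √(2 + p^(3/2)))
A*(x(6)/139) - 42 = -2*(2 - √(2 + 6^(3/2)))/(3*139) - 42 = -2*(2 - √(2 + 6*√6))/(3*139) - 42 = -2*(2/139 - √(2 + 6*√6)/139)/3 - 42 = (-4/417 + 2*√(2 + 6*√6)/417) - 42 = -17518/417 + 2*√(2 + 6*√6)/417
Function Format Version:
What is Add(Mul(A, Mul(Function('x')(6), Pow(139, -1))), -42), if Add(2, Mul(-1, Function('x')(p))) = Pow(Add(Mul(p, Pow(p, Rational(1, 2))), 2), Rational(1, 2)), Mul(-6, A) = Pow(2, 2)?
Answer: Add(Rational(-17518, 417), Mul(Rational(2, 417), Pow(Add(2, Mul(6, Pow(6, Rational(1, 2)))), Rational(1, 2)))) ≈ -41.990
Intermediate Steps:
A = Rational(-2, 3) (A = Mul(Rational(-1, 6), Pow(2, 2)) = Mul(Rational(-1, 6), 4) = Rational(-2, 3) ≈ -0.66667)
Function('x')(p) = Add(2, Mul(-1, Pow(Add(2, Pow(p, Rational(3, 2))), Rational(1, 2)))) (Function('x')(p) = Add(2, Mul(-1, Pow(Add(Mul(p, Pow(p, Rational(1, 2))), 2), Rational(1, 2)))) = Add(2, Mul(-1, Pow(Add(Pow(p, Rational(3, 2)), 2), Rational(1, 2)))) = Add(2, Mul(-1, Pow(Add(2, Pow(p, Rational(3, 2))), Rational(1, 2)))))
Add(Mul(A, Mul(Function('x')(6), Pow(139, -1))), -42) = Add(Mul(Rational(-2, 3), Mul(Add(2, Mul(-1, Pow(Add(2, Pow(6, Rational(3, 2))), Rational(1, 2)))), Pow(139, -1))), -42) = Add(Mul(Rational(-2, 3), Mul(Add(2, Mul(-1, Pow(Add(2, Mul(6, Pow(6, Rational(1, 2)))), Rational(1, 2)))), Rational(1, 139))), -42) = Add(Mul(Rational(-2, 3), Add(Rational(2, 139), Mul(Rational(-1, 139), Pow(Add(2, Mul(6, Pow(6, Rational(1, 2)))), Rational(1, 2))))), -42) = Add(Add(Rational(-4, 417), Mul(Rational(2, 417), Pow(Add(2, Mul(6, Pow(6, Rational(1, 2)))), Rational(1, 2)))), -42) = Add(Rational(-17518, 417), Mul(Rational(2, 417), Pow(Add(2, Mul(6, Pow(6, Rational(1, 2)))), Rational(1, 2))))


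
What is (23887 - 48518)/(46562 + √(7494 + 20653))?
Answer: -1146868622/2167991697 + 24631*√28147/2167991697 ≈ -0.52709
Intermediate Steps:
(23887 - 48518)/(46562 + √(7494 + 20653)) = -24631/(46562 + √28147)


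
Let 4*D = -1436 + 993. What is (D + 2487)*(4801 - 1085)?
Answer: 8830145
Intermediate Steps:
D = -443/4 (D = (-1436 + 993)/4 = (¼)*(-443) = -443/4 ≈ -110.75)
(D + 2487)*(4801 - 1085) = (-443/4 + 2487)*(4801 - 1085) = (9505/4)*3716 = 8830145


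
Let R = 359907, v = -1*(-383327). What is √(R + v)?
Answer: √743234 ≈ 862.11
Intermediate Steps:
v = 383327
√(R + v) = √(359907 + 383327) = √743234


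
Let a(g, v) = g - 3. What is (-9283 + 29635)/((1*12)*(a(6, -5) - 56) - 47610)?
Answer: -3392/8041 ≈ -0.42184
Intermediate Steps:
a(g, v) = -3 + g
(-9283 + 29635)/((1*12)*(a(6, -5) - 56) - 47610) = (-9283 + 29635)/((1*12)*((-3 + 6) - 56) - 47610) = 20352/(12*(3 - 56) - 47610) = 20352/(12*(-53) - 47610) = 20352/(-636 - 47610) = 20352/(-48246) = 20352*(-1/48246) = -3392/8041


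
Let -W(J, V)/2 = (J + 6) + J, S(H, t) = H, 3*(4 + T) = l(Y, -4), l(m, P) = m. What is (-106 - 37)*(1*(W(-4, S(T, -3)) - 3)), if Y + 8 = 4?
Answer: -143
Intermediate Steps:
Y = -4 (Y = -8 + 4 = -4)
T = -16/3 (T = -4 + (⅓)*(-4) = -4 - 4/3 = -16/3 ≈ -5.3333)
W(J, V) = -12 - 4*J (W(J, V) = -2*((J + 6) + J) = -2*((6 + J) + J) = -2*(6 + 2*J) = -12 - 4*J)
(-106 - 37)*(1*(W(-4, S(T, -3)) - 3)) = (-106 - 37)*(1*((-12 - 4*(-4)) - 3)) = -143*((-12 + 16) - 3) = -143*(4 - 3) = -143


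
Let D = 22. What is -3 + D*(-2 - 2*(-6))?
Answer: 217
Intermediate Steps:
-3 + D*(-2 - 2*(-6)) = -3 + 22*(-2 - 2*(-6)) = -3 + 22*(-2 + 12) = -3 + 22*10 = -3 + 220 = 217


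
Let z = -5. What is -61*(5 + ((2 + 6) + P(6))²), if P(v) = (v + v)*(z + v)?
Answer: -24705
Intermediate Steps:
P(v) = 2*v*(-5 + v) (P(v) = (v + v)*(-5 + v) = (2*v)*(-5 + v) = 2*v*(-5 + v))
-61*(5 + ((2 + 6) + P(6))²) = -61*(5 + ((2 + 6) + 2*6*(-5 + 6))²) = -61*(5 + (8 + 2*6*1)²) = -61*(5 + (8 + 12)²) = -61*(5 + 20²) = -61*(5 + 400) = -61*405 = -24705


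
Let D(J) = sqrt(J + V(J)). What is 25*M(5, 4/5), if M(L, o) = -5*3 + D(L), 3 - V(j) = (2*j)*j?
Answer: -375 + 25*I*sqrt(42) ≈ -375.0 + 162.02*I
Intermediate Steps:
V(j) = 3 - 2*j**2 (V(j) = 3 - 2*j*j = 3 - 2*j**2)
D(J) = sqrt(3 + J - 2*J**2) (D(J) = sqrt(J + (3 - 2*J**2)) = sqrt(3 + J - 2*J**2))
M(L, o) = -15 + sqrt(3 + L - 2*L**2) (M(L, o) = -5*3 + sqrt(3 + L - 2*L**2) = -15 + sqrt(3 + L - 2*L**2))
25*M(5, 4/5) = 25*(-15 + sqrt(3 + 5 - 2*5**2)) = 25*(-15 + sqrt(3 + 5 - 2*25)) = 25*(-15 + sqrt(3 + 5 - 50)) = 25*(-15 + sqrt(-42)) = 25*(-15 + I*sqrt(42)) = -375 + 25*I*sqrt(42)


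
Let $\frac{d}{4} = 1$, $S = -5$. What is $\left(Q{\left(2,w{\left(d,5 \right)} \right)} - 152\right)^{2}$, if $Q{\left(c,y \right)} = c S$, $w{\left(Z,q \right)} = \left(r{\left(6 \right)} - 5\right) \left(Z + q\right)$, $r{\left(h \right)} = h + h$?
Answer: $26244$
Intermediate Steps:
$r{\left(h \right)} = 2 h$
$d = 4$ ($d = 4 \cdot 1 = 4$)
$w{\left(Z,q \right)} = 7 Z + 7 q$ ($w{\left(Z,q \right)} = \left(2 \cdot 6 - 5\right) \left(Z + q\right) = \left(12 - 5\right) \left(Z + q\right) = 7 \left(Z + q\right) = 7 Z + 7 q$)
$Q{\left(c,y \right)} = - 5 c$ ($Q{\left(c,y \right)} = c \left(-5\right) = - 5 c$)
$\left(Q{\left(2,w{\left(d,5 \right)} \right)} - 152\right)^{2} = \left(\left(-5\right) 2 - 152\right)^{2} = \left(-10 - 152\right)^{2} = \left(-162\right)^{2} = 26244$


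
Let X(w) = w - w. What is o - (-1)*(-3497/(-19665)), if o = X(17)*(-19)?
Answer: 3497/19665 ≈ 0.17783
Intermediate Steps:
X(w) = 0
o = 0 (o = 0*(-19) = 0)
o - (-1)*(-3497/(-19665)) = 0 - (-1)*(-3497/(-19665)) = 0 - (-1)*(-3497*(-1/19665)) = 0 - (-1)*3497/19665 = 0 - 1*(-3497/19665) = 0 + 3497/19665 = 3497/19665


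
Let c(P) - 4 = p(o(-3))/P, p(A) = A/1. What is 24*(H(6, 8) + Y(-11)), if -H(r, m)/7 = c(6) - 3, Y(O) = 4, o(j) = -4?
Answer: 40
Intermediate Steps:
p(A) = A (p(A) = A*1 = A)
c(P) = 4 - 4/P
H(r, m) = -7/3 (H(r, m) = -7*((4 - 4/6) - 3) = -7*((4 - 4*1/6) - 3) = -7*((4 - 2/3) - 3) = -7*(10/3 - 3) = -7*1/3 = -7/3)
24*(H(6, 8) + Y(-11)) = 24*(-7/3 + 4) = 24*(5/3) = 40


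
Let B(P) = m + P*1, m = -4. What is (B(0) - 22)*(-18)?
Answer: 468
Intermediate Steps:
B(P) = -4 + P (B(P) = -4 + P*1 = -4 + P)
(B(0) - 22)*(-18) = ((-4 + 0) - 22)*(-18) = (-4 - 22)*(-18) = -26*(-18) = 468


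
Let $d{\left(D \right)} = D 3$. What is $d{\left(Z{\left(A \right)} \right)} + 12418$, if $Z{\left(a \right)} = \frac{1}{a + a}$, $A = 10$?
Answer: $\frac{248363}{20} \approx 12418.0$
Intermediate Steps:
$Z{\left(a \right)} = \frac{1}{2 a}$
$d{\left(D \right)} = 3 D$
$d{\left(Z{\left(A \right)} \right)} + 12418 = 3 \frac{1}{2 \cdot 10} + 12418 = 3 \cdot \frac{1}{2} \cdot \frac{1}{10} + 12418 = 3 \cdot \frac{1}{20} + 12418 = \frac{3}{20} + 12418 = \frac{248363}{20}$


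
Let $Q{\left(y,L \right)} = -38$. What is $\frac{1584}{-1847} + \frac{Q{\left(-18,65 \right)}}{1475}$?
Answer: $- \frac{2406586}{2724325} \approx -0.88337$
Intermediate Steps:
$\frac{1584}{-1847} + \frac{Q{\left(-18,65 \right)}}{1475} = \frac{1584}{-1847} - \frac{38}{1475} = 1584 \left(- \frac{1}{1847}\right) - \frac{38}{1475} = - \frac{1584}{1847} - \frac{38}{1475} = - \frac{2406586}{2724325}$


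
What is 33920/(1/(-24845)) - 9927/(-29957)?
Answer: -25246034066873/29957 ≈ -8.4274e+8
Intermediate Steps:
33920/(1/(-24845)) - 9927/(-29957) = 33920/(-1/24845) - 9927*(-1/29957) = 33920*(-24845) + 9927/29957 = -842742400 + 9927/29957 = -25246034066873/29957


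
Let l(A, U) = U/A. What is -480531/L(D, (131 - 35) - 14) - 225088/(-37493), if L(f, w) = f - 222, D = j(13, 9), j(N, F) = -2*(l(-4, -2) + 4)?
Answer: 6022848037/2886961 ≈ 2086.2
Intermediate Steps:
j(N, F) = -9 (j(N, F) = -2*(-2/(-4) + 4) = -2*(-2*(-¼) + 4) = -2*(½ + 4) = -2*9/2 = -9)
D = -9
L(f, w) = -222 + f
-480531/L(D, (131 - 35) - 14) - 225088/(-37493) = -480531/(-222 - 9) - 225088/(-37493) = -480531/(-231) - 225088*(-1/37493) = -480531*(-1/231) + 225088/37493 = 160177/77 + 225088/37493 = 6022848037/2886961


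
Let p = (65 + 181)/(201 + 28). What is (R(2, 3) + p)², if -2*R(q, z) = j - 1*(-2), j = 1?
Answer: 38025/209764 ≈ 0.18128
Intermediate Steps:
R(q, z) = -3/2 (R(q, z) = -(1 - 1*(-2))/2 = -(1 + 2)/2 = -½*3 = -3/2)
p = 246/229 ≈ 1.0742
(R(2, 3) + p)² = (-3/2 + 246/229)² = (-195/458)² = 38025/209764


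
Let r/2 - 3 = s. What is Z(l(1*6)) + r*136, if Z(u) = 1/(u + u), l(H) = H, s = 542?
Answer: 1778881/12 ≈ 1.4824e+5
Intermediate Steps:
r = 1090 (r = 6 + 2*542 = 6 + 1084 = 1090)
Z(u) = 1/(2*u)
Z(l(1*6)) + r*136 = 1/(2*((1*6))) + 1090*136 = (½)/6 + 148240 = (½)*(⅙) + 148240 = 1/12 + 148240 = 1778881/12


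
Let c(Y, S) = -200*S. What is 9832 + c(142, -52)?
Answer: 20232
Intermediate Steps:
9832 + c(142, -52) = 9832 - 200*(-52) = 9832 + 10400 = 20232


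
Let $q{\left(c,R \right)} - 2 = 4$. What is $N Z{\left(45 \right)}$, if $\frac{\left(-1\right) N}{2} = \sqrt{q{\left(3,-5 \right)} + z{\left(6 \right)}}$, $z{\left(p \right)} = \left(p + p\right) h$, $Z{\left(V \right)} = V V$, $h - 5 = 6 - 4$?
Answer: $- 12150 \sqrt{10} \approx -38422.0$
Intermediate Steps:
$h = 7$ ($h = 5 + \left(6 - 4\right) = 5 + 2 = 7$)
$Z{\left(V \right)} = V^{2}$
$q{\left(c,R \right)} = 6$ ($q{\left(c,R \right)} = 2 + 4 = 6$)
$z{\left(p \right)} = 14 p$ ($z{\left(p \right)} = \left(p + p\right) 7 = 2 p 7 = 14 p$)
$N = - 6 \sqrt{10}$ ($N = - 2 \sqrt{6 + 14 \cdot 6} = - 2 \sqrt{6 + 84} = - 2 \sqrt{90} = - 2 \cdot 3 \sqrt{10} = - 6 \sqrt{10} \approx -18.974$)
$N Z{\left(45 \right)} = - 6 \sqrt{10} \cdot 45^{2} = - 6 \sqrt{10} \cdot 2025 = - 12150 \sqrt{10}$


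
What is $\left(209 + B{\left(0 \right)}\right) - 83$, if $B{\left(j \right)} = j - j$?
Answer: $126$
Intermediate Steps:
$B{\left(j \right)} = 0$
$\left(209 + B{\left(0 \right)}\right) - 83 = \left(209 + 0\right) - 83 = 209 - 83 = 126$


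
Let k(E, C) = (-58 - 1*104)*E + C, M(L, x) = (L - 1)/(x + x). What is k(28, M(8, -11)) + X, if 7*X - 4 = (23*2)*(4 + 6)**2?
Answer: -597305/154 ≈ -3878.6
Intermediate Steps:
M(L, x) = (-1 + L)/(2*x) (M(L, x) = (-1 + L)/((2*x)) = (-1 + L)*(1/(2*x)) = (-1 + L)/(2*x))
k(E, C) = C - 162*E (k(E, C) = (-58 - 104)*E + C = -162*E + C = C - 162*E)
X = 4604/7 (X = 4/7 + ((23*2)*(4 + 6)**2)/7 = 4/7 + (46*10**2)/7 = 4/7 + (46*100)/7 = 4/7 + (1/7)*4600 = 4/7 + 4600/7 = 4604/7 ≈ 657.71)
k(28, M(8, -11)) + X = ((1/2)*(-1 + 8)/(-11) - 162*28) + 4604/7 = ((1/2)*(-1/11)*7 - 4536) + 4604/7 = (-7/22 - 4536) + 4604/7 = -99799/22 + 4604/7 = -597305/154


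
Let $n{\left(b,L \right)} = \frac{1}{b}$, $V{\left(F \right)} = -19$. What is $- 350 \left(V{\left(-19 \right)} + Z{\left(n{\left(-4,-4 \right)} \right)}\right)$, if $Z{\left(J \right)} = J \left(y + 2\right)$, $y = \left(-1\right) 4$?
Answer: $6475$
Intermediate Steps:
$y = -4$
$Z{\left(J \right)} = - 2 J$ ($Z{\left(J \right)} = J \left(-4 + 2\right) = J \left(-2\right) = - 2 J$)
$- 350 \left(V{\left(-19 \right)} + Z{\left(n{\left(-4,-4 \right)} \right)}\right) = - 350 \left(-19 - \frac{2}{-4}\right) = - 350 \left(-19 - - \frac{1}{2}\right) = - 350 \left(-19 + \frac{1}{2}\right) = \left(-350\right) \left(- \frac{37}{2}\right) = 6475$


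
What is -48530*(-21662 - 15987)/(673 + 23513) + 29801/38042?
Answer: 34753743038863/460041906 ≈ 75545.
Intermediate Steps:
-48530*(-21662 - 15987)/(673 + 23513) + 29801/38042 = -48530/(24186/(-37649)) + 29801*(1/38042) = -48530/(24186*(-1/37649)) + 29801/38042 = -48530/(-24186/37649) + 29801/38042 = -48530*(-37649/24186) + 29801/38042 = 913552985/12093 + 29801/38042 = 34753743038863/460041906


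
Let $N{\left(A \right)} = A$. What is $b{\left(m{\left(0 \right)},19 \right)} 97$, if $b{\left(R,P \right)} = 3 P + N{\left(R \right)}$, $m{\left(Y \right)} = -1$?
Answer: $5432$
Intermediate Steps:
$b{\left(R,P \right)} = R + 3 P$ ($b{\left(R,P \right)} = 3 P + R = R + 3 P$)
$b{\left(m{\left(0 \right)},19 \right)} 97 = \left(-1 + 3 \cdot 19\right) 97 = \left(-1 + 57\right) 97 = 56 \cdot 97 = 5432$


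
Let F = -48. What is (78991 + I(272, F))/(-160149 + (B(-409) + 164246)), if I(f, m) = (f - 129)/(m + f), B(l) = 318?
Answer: 17694127/988960 ≈ 17.892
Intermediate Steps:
I(f, m) = (-129 + f)/(f + m)
(78991 + I(272, F))/(-160149 + (B(-409) + 164246)) = (78991 + (-129 + 272)/(272 - 48))/(-160149 + (318 + 164246)) = (78991 + 143/224)/(-160149 + 164564) = (78991 + (1/224)*143)/4415 = (78991 + 143/224)*(1/4415) = (17694127/224)*(1/4415) = 17694127/988960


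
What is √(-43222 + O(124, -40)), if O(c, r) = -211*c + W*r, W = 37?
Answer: 3*I*√7874 ≈ 266.21*I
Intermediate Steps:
O(c, r) = -211*c + 37*r
√(-43222 + O(124, -40)) = √(-43222 + (-211*124 + 37*(-40))) = √(-43222 + (-26164 - 1480)) = √(-43222 - 27644) = √(-70866) = 3*I*√7874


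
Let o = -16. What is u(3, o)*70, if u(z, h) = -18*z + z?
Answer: -3570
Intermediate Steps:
u(z, h) = -17*z
u(3, o)*70 = -17*3*70 = -51*70 = -3570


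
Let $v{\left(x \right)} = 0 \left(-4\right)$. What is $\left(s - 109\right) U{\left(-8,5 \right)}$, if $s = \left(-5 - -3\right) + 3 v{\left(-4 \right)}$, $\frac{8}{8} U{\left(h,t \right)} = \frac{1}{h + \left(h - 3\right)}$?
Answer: $\frac{111}{19} \approx 5.8421$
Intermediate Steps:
$v{\left(x \right)} = 0$
$U{\left(h,t \right)} = \frac{1}{-3 + 2 h}$ ($U{\left(h,t \right)} = \frac{1}{h + \left(h - 3\right)} = \frac{1}{h + \left(-3 + h\right)} = \frac{1}{-3 + 2 h}$)
$s = -2$ ($s = \left(-5 - -3\right) + 3 \cdot 0 = \left(-5 + 3\right) + 0 = -2 + 0 = -2$)
$\left(s - 109\right) U{\left(-8,5 \right)} = \frac{-2 - 109}{-3 + 2 \left(-8\right)} = - \frac{111}{-3 - 16} = - \frac{111}{-19} = \left(-111\right) \left(- \frac{1}{19}\right) = \frac{111}{19}$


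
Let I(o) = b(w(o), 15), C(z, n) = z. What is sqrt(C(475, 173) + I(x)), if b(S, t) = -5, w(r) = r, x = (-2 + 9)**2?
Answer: sqrt(470) ≈ 21.679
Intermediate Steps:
x = 49 (x = 7**2 = 49)
I(o) = -5
sqrt(C(475, 173) + I(x)) = sqrt(475 - 5) = sqrt(470)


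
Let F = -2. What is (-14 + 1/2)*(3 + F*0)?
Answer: -81/2 ≈ -40.500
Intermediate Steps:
(-14 + 1/2)*(3 + F*0) = (-14 + 1/2)*(3 - 2*0) = (-14 + ½)*(3 + 0) = -27/2*3 = -81/2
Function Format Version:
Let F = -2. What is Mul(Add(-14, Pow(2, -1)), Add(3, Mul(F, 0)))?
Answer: Rational(-81, 2) ≈ -40.500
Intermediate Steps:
Mul(Add(-14, Pow(2, -1)), Add(3, Mul(F, 0))) = Mul(Add(-14, Pow(2, -1)), Add(3, Mul(-2, 0))) = Mul(Add(-14, Rational(1, 2)), Add(3, 0)) = Mul(Rational(-27, 2), 3) = Rational(-81, 2)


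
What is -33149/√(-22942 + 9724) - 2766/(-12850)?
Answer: 1383/6425 + 33149*I*√13218/13218 ≈ 0.21525 + 288.33*I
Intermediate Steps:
-33149/√(-22942 + 9724) - 2766/(-12850) = -33149*(-I*√13218/13218) - 2766*(-1/12850) = -33149*(-I*√13218/13218) + 1383/6425 = -(-33149)*I*√13218/13218 + 1383/6425 = 33149*I*√13218/13218 + 1383/6425 = 1383/6425 + 33149*I*√13218/13218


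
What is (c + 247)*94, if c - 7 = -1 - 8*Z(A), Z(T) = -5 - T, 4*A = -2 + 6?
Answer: 28294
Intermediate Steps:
A = 1 (A = (-2 + 6)/4 = (¼)*4 = 1)
c = 54 (c = 7 + (-1 - 8*(-5 - 1*1)) = 7 + (-1 - 8*(-5 - 1)) = 7 + (-1 - 8*(-6)) = 7 + (-1 + 48) = 7 + 47 = 54)
(c + 247)*94 = (54 + 247)*94 = 301*94 = 28294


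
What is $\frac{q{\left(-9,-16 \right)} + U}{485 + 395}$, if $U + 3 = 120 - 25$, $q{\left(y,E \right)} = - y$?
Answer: $\frac{101}{880} \approx 0.11477$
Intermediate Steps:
$U = 92$ ($U = -3 + \left(120 - 25\right) = -3 + 95 = 92$)
$\frac{q{\left(-9,-16 \right)} + U}{485 + 395} = \frac{\left(-1\right) \left(-9\right) + 92}{485 + 395} = \frac{9 + 92}{880} = 101 \cdot \frac{1}{880} = \frac{101}{880}$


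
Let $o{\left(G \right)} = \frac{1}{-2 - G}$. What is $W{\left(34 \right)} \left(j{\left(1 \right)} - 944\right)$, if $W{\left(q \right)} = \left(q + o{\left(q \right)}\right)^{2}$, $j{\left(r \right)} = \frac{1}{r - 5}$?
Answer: $- \frac{1883122811}{1728} \approx -1.0898 \cdot 10^{6}$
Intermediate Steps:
$j{\left(r \right)} = \frac{1}{-5 + r}$
$W{\left(q \right)} = \left(q - \frac{1}{2 + q}\right)^{2}$
$W{\left(34 \right)} \left(j{\left(1 \right)} - 944\right) = \left(34 - \frac{1}{2 + 34}\right)^{2} \left(\frac{1}{-5 + 1} - 944\right) = \left(34 - \frac{1}{36}\right)^{2} \left(\frac{1}{-4} - 944\right) = \left(34 - \frac{1}{36}\right)^{2} \left(- \frac{1}{4} - 944\right) = \left(34 - \frac{1}{36}\right)^{2} \left(- \frac{3777}{4}\right) = \left(\frac{1223}{36}\right)^{2} \left(- \frac{3777}{4}\right) = \frac{1495729}{1296} \left(- \frac{3777}{4}\right) = - \frac{1883122811}{1728}$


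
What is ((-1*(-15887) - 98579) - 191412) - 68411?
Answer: -342515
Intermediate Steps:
((-1*(-15887) - 98579) - 191412) - 68411 = ((15887 - 98579) - 191412) - 68411 = (-82692 - 191412) - 68411 = -274104 - 68411 = -342515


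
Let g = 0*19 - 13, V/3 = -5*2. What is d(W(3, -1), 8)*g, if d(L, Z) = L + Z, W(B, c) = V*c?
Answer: -494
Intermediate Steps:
V = -30 (V = 3*(-5*2) = 3*(-10) = -30)
W(B, c) = -30*c
g = -13 (g = 0 - 13 = -13)
d(W(3, -1), 8)*g = (-30*(-1) + 8)*(-13) = (30 + 8)*(-13) = 38*(-13) = -494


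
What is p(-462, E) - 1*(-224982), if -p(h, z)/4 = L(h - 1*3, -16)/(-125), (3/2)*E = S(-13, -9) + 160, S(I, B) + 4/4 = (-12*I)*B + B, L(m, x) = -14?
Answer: 28122694/125 ≈ 2.2498e+5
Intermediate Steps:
S(I, B) = -1 + B - 12*B*I (S(I, B) = -1 + ((-12*I)*B + B) = -1 + (-12*B*I + B) = -1 + (B - 12*B*I) = -1 + B - 12*B*I)
E = -836 (E = 2*((-1 - 9 - 12*(-9)*(-13)) + 160)/3 = 2*((-1 - 9 - 1404) + 160)/3 = 2*(-1414 + 160)/3 = (2/3)*(-1254) = -836)
p(h, z) = -56/125 (p(h, z) = -(-56)/(-125) = -(-56)*(-1)/125 = -4*14/125 = -56/125)
p(-462, E) - 1*(-224982) = -56/125 - 1*(-224982) = -56/125 + 224982 = 28122694/125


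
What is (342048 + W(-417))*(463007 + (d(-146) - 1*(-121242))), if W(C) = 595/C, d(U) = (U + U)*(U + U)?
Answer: 31831643197991/139 ≈ 2.2900e+11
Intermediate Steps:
d(U) = 4*U**2 (d(U) = (2*U)*(2*U) = 4*U**2)
(342048 + W(-417))*(463007 + (d(-146) - 1*(-121242))) = (342048 + 595/(-417))*(463007 + (4*(-146)**2 - 1*(-121242))) = (342048 + 595*(-1/417))*(463007 + (4*21316 + 121242)) = (342048 - 595/417)*(463007 + (85264 + 121242)) = 142633421*(463007 + 206506)/417 = (142633421/417)*669513 = 31831643197991/139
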